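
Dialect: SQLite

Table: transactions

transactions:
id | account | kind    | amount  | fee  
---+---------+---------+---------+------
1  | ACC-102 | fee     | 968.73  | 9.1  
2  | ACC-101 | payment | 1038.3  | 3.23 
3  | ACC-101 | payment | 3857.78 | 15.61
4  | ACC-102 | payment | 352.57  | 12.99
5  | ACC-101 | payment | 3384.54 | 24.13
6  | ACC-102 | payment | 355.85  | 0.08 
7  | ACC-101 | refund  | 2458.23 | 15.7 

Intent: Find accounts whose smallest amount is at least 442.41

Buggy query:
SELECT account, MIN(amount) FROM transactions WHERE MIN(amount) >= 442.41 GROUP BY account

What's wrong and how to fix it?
Bug: MIN() in WHERE is a misuse of aggregate

Fix: Replace WHERE with HAVING after the GROUP BY

Corrected query:
SELECT account, MIN(amount) FROM transactions GROUP BY account HAVING MIN(amount) >= 442.41

Result:
account | MIN(amount)
--------+------------
ACC-101 | 1038.3     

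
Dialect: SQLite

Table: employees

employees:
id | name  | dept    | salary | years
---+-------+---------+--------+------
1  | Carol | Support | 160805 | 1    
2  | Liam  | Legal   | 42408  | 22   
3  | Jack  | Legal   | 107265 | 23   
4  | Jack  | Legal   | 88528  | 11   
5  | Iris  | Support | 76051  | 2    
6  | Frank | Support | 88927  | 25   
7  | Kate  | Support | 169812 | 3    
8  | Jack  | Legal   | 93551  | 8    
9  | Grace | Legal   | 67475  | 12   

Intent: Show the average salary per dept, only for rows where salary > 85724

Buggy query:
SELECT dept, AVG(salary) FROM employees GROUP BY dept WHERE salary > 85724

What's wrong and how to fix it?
Bug: Row-level WHERE must come before GROUP BY in the clause order

Fix: Move the WHERE clause before GROUP BY

Corrected query:
SELECT dept, AVG(salary) FROM employees WHERE salary > 85724 GROUP BY dept

Result:
dept    | AVG(salary)
--------+------------
Legal   | 96448      
Support | 139848     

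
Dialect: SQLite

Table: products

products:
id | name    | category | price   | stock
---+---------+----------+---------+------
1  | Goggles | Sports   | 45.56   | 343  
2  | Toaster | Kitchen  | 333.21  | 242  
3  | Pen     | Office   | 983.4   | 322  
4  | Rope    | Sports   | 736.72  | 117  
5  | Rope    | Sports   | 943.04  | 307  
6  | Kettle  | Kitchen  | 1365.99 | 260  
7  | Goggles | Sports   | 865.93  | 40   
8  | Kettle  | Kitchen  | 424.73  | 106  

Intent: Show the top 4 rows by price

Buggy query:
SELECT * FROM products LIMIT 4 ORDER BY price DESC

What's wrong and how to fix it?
Bug: ORDER BY cannot follow LIMIT; LIMIT is the final clause

Fix: Swap the clauses: ORDER BY first, then LIMIT

Corrected query:
SELECT * FROM products ORDER BY price DESC LIMIT 4

Result:
id | name    | category | price   | stock
---+---------+----------+---------+------
6  | Kettle  | Kitchen  | 1365.99 | 260  
3  | Pen     | Office   | 983.4   | 322  
5  | Rope    | Sports   | 943.04  | 307  
7  | Goggles | Sports   | 865.93  | 40   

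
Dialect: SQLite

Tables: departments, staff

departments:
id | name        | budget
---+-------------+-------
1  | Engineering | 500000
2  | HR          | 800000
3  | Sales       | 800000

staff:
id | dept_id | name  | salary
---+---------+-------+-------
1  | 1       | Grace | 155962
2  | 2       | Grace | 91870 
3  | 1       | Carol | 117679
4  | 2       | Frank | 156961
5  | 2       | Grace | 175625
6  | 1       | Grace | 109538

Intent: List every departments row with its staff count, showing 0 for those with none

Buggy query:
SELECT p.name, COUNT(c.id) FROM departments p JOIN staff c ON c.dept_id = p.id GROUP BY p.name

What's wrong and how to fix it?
Bug: INNER JOIN drops departments rows that have no matching staff rows

Fix: Switch to LEFT JOIN to retain unmatched parent rows

Corrected query:
SELECT p.name, COUNT(c.id) FROM departments p LEFT JOIN staff c ON c.dept_id = p.id GROUP BY p.name

Result:
name        | COUNT(c.id)
------------+------------
Engineering | 3          
HR          | 3          
Sales       | 0          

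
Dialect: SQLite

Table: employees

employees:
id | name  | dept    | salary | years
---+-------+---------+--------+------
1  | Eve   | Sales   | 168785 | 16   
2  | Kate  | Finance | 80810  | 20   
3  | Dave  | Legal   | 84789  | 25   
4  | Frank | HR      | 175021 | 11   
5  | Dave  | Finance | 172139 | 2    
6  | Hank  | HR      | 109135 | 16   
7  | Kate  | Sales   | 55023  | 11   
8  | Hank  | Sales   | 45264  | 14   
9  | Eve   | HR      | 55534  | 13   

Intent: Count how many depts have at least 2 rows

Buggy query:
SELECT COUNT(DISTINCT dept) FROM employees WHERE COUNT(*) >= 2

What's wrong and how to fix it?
Bug: WHERE filters individual rows, not groups, so a group-level COUNT is invalid there

Fix: Use a subquery that GROUPs and filters with HAVING, then count its rows

Corrected query:
SELECT COUNT(*) FROM (SELECT dept FROM employees GROUP BY dept HAVING COUNT(*) >= 2)

Result:
COUNT(*)
--------
3       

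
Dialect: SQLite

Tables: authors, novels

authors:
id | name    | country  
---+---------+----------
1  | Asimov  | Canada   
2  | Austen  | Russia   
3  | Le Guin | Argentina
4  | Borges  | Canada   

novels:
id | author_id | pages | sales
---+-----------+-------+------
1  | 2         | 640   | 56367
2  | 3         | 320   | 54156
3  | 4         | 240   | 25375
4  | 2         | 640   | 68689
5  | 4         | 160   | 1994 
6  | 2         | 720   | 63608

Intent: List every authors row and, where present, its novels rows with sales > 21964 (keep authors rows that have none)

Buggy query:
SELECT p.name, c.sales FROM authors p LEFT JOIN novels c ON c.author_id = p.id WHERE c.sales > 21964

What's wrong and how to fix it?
Bug: A WHERE condition on the right-hand table after LEFT JOIN drops unmatched parents

Fix: Move the right-table condition into the ON clause so unmatched parents are kept

Corrected query:
SELECT p.name, c.sales FROM authors p LEFT JOIN novels c ON c.author_id = p.id AND c.sales > 21964

Result:
name    | sales
--------+------
Asimov  | NULL 
Austen  | 56367
Austen  | 63608
Austen  | 68689
Le Guin | 54156
Borges  | 25375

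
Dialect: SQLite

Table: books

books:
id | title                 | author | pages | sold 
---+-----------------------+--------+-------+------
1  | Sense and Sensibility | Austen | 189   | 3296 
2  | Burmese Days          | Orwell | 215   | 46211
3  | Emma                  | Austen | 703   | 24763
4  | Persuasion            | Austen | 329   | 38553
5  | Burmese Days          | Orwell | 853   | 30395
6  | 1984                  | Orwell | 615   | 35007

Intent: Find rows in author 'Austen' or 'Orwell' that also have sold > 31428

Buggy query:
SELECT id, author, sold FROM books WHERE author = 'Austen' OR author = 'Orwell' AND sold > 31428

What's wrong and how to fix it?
Bug: Without parentheses, AND is evaluated before OR, so the sold filter only applies to the 'Orwell' branch

Fix: Add parentheses around the OR so the AND applies to both alternatives

Corrected query:
SELECT id, author, sold FROM books WHERE (author = 'Austen' OR author = 'Orwell') AND sold > 31428

Result:
id | author | sold 
---+--------+------
2  | Orwell | 46211
4  | Austen | 38553
6  | Orwell | 35007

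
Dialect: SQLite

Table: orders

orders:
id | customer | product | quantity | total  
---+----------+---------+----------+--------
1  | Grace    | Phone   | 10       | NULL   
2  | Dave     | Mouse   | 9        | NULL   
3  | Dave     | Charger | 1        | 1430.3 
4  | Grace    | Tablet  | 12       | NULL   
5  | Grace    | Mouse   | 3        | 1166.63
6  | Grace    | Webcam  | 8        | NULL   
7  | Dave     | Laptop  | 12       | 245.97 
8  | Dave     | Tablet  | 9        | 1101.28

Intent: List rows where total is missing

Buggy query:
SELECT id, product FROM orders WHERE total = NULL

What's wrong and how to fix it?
Bug: Comparing to NULL with '=' never matches; NULL = NULL is unknown, not true

Fix: Replace '= NULL' with 'IS NULL'

Corrected query:
SELECT id, product FROM orders WHERE total IS NULL

Result:
id | product
---+--------
1  | Phone  
2  | Mouse  
4  | Tablet 
6  | Webcam 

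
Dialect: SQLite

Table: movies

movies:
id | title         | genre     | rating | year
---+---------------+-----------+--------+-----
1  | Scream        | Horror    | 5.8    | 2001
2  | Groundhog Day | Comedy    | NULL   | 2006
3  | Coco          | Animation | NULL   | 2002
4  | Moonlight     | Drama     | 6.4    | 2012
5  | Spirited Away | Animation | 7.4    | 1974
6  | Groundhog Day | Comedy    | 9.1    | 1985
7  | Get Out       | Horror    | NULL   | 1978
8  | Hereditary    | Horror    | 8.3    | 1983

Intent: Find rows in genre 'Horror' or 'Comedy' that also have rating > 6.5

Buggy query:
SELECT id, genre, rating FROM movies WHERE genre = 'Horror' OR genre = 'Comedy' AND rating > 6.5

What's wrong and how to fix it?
Bug: AND binds tighter than OR, so this parses as genre = 'Horror' OR (genre = 'Comedy' AND rating > 6.5)

Fix: Add parentheses around the OR so the AND applies to both alternatives

Corrected query:
SELECT id, genre, rating FROM movies WHERE (genre = 'Horror' OR genre = 'Comedy') AND rating > 6.5

Result:
id | genre  | rating
---+--------+-------
6  | Comedy | 9.1   
8  | Horror | 8.3   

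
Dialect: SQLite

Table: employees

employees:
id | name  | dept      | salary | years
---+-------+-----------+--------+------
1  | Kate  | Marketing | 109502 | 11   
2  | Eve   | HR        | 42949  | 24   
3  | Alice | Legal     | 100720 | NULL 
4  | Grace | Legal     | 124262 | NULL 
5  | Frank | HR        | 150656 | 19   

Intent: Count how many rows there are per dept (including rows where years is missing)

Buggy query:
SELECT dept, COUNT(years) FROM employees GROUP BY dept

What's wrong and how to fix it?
Bug: COUNT(column) counts non-NULL values only; rows with NULL years aren't counted

Fix: Replace COUNT(years) with COUNT(*)

Corrected query:
SELECT dept, COUNT(*) FROM employees GROUP BY dept

Result:
dept      | COUNT(*)
----------+---------
HR        | 2       
Legal     | 2       
Marketing | 1       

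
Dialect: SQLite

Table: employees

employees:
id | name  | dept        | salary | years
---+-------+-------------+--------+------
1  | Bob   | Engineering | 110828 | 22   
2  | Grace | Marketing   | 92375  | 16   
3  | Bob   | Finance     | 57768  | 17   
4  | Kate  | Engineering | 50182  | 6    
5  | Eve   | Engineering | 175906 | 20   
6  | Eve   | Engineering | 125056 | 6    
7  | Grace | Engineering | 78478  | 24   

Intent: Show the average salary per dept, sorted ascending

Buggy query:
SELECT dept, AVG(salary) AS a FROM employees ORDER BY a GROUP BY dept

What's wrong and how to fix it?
Bug: GROUP BY must precede ORDER BY

Fix: Reorder: SELECT … FROM … GROUP BY … ORDER BY …

Corrected query:
SELECT dept, AVG(salary) AS a FROM employees GROUP BY dept ORDER BY a

Result:
dept        | a     
------------+-------
Finance     | 57768 
Marketing   | 92375 
Engineering | 108090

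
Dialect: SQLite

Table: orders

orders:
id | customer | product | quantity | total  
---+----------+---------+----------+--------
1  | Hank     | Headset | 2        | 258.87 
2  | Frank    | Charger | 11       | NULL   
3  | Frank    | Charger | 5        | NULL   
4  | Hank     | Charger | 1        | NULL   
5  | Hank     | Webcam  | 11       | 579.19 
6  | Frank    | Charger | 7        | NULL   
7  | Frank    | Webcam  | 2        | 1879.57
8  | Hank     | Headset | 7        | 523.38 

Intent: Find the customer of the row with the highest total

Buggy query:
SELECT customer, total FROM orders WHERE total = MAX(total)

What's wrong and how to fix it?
Bug: WHERE is evaluated per row; an aggregate over the whole table isn't defined there

Fix: Wrap MAX in a scalar subquery so WHERE compares against a single value

Corrected query:
SELECT customer, total FROM orders WHERE total = (SELECT MAX(total) FROM orders)

Result:
customer | total  
---------+--------
Frank    | 1879.57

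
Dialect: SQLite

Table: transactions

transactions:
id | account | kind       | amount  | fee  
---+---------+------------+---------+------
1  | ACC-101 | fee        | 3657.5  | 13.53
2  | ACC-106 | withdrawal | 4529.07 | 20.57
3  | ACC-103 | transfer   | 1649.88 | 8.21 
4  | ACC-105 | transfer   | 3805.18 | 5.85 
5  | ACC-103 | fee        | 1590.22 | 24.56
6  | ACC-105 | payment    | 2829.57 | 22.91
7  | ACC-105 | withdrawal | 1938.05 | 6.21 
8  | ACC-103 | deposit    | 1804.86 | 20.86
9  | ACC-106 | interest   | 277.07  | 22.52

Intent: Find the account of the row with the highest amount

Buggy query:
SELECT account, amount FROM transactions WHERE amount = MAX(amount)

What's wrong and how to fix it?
Bug: MAX(amount) is an aggregate and cannot be used directly in WHERE

Fix: Wrap MAX in a scalar subquery so WHERE compares against a single value

Corrected query:
SELECT account, amount FROM transactions WHERE amount = (SELECT MAX(amount) FROM transactions)

Result:
account | amount 
--------+--------
ACC-106 | 4529.07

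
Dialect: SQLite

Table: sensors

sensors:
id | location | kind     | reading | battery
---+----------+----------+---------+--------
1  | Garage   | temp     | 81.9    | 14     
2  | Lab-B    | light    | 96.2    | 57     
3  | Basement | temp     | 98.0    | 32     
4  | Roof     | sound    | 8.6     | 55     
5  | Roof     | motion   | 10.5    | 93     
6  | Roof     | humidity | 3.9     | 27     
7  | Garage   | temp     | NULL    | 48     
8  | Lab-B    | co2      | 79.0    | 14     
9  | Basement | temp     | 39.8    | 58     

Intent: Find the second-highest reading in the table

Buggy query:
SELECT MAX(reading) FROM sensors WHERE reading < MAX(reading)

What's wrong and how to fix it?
Bug: The inner MAX is an aggregate inside WHERE, which is not allowed

Fix: Compute the overall MAX in a subquery, then take MAX of rows below it

Corrected query:
SELECT MAX(reading) FROM sensors WHERE reading < (SELECT MAX(reading) FROM sensors)

Result:
MAX(reading)
------------
96.2        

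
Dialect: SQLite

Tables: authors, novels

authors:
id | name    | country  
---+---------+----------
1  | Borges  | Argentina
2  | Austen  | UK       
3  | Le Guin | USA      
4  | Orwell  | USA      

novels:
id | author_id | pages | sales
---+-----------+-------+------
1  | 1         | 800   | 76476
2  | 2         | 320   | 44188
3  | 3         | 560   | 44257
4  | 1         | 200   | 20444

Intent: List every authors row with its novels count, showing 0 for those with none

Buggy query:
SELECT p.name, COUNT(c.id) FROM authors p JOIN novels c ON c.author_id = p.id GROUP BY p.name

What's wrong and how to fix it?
Bug: An inner join excludes parents with zero children

Fix: Switch to LEFT JOIN to retain unmatched parent rows

Corrected query:
SELECT p.name, COUNT(c.id) FROM authors p LEFT JOIN novels c ON c.author_id = p.id GROUP BY p.name

Result:
name    | COUNT(c.id)
--------+------------
Austen  | 1          
Borges  | 2          
Le Guin | 1          
Orwell  | 0          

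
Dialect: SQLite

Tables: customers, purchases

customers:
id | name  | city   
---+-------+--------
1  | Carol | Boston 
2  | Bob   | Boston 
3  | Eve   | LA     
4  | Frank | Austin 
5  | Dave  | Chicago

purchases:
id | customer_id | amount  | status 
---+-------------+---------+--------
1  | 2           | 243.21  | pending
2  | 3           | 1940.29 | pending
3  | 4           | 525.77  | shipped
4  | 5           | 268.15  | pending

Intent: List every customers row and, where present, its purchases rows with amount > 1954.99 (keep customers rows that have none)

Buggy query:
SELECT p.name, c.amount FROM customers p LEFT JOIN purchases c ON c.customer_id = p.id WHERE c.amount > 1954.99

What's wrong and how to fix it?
Bug: Filtering c.amount in WHERE discards the NULL rows produced by LEFT JOIN, turning it into an inner join

Fix: Put 'c.amount > 1954.99' in the JOIN's ON clause instead of WHERE

Corrected query:
SELECT p.name, c.amount FROM customers p LEFT JOIN purchases c ON c.customer_id = p.id AND c.amount > 1954.99

Result:
name  | amount
------+-------
Carol | NULL  
Bob   | NULL  
Eve   | NULL  
Frank | NULL  
Dave  | NULL  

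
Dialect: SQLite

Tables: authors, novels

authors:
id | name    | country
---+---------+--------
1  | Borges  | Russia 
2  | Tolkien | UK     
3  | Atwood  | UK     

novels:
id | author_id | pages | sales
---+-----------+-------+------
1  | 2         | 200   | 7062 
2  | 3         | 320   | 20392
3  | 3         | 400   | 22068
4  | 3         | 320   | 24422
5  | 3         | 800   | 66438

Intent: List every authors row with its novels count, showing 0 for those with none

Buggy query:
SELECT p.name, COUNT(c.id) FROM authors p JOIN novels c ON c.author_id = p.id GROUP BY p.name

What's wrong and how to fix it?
Bug: An inner join excludes parents with zero children

Fix: Switch to LEFT JOIN to retain unmatched parent rows

Corrected query:
SELECT p.name, COUNT(c.id) FROM authors p LEFT JOIN novels c ON c.author_id = p.id GROUP BY p.name

Result:
name    | COUNT(c.id)
--------+------------
Atwood  | 4          
Borges  | 0          
Tolkien | 1          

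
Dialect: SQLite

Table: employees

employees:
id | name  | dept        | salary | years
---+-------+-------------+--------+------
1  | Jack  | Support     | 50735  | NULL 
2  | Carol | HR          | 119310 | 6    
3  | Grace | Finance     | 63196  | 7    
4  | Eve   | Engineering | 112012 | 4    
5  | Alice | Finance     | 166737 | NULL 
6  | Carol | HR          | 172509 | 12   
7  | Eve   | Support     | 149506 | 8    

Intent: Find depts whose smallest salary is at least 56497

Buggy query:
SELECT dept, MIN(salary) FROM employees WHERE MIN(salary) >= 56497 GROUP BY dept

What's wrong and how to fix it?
Bug: MIN() in WHERE is a misuse of aggregate

Fix: Use HAVING for the per-group MIN condition

Corrected query:
SELECT dept, MIN(salary) FROM employees GROUP BY dept HAVING MIN(salary) >= 56497

Result:
dept        | MIN(salary)
------------+------------
Engineering | 112012     
Finance     | 63196      
HR          | 119310     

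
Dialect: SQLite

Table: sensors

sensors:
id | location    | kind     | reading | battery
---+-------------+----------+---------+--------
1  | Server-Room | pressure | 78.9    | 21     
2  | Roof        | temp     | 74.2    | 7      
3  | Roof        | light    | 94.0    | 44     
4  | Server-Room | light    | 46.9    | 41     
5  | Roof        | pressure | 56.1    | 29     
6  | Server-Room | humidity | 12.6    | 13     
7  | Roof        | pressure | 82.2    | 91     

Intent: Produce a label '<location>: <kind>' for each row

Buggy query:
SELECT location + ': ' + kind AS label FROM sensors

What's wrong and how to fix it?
Bug: '+' is numeric addition; on text columns SQLite converts them to 0 instead of concatenating

Fix: Replace + with || to concatenate text

Corrected query:
SELECT location || ': ' || kind AS label FROM sensors

Result:
label                
---------------------
Server-Room: pressure
Roof: temp           
Roof: light          
Server-Room: light   
Roof: pressure       
Server-Room: humidity
Roof: pressure       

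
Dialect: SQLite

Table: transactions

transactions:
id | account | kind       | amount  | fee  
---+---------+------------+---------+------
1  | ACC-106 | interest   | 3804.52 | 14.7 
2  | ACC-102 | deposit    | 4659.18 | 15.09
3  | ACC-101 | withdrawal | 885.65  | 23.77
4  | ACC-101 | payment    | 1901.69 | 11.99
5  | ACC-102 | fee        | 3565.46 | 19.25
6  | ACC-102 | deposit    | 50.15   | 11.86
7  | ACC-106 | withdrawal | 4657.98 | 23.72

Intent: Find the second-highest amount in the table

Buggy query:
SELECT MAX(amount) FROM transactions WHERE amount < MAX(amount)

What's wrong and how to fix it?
Bug: The inner MAX is an aggregate inside WHERE, which is not allowed

Fix: Compute the overall MAX in a subquery, then take MAX of rows below it

Corrected query:
SELECT MAX(amount) FROM transactions WHERE amount < (SELECT MAX(amount) FROM transactions)

Result:
MAX(amount)
-----------
4657.98    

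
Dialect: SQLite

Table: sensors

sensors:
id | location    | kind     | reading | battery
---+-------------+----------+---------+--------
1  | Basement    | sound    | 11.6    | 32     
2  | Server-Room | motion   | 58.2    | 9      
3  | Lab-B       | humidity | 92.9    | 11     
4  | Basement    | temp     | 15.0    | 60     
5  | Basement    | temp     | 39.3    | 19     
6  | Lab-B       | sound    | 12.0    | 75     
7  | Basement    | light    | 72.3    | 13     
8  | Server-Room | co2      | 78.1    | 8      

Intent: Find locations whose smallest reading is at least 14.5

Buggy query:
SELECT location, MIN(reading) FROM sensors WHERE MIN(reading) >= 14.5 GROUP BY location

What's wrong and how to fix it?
Bug: MIN() in WHERE is a misuse of aggregate

Fix: Replace WHERE with HAVING after the GROUP BY

Corrected query:
SELECT location, MIN(reading) FROM sensors GROUP BY location HAVING MIN(reading) >= 14.5

Result:
location    | MIN(reading)
------------+-------------
Server-Room | 58.2        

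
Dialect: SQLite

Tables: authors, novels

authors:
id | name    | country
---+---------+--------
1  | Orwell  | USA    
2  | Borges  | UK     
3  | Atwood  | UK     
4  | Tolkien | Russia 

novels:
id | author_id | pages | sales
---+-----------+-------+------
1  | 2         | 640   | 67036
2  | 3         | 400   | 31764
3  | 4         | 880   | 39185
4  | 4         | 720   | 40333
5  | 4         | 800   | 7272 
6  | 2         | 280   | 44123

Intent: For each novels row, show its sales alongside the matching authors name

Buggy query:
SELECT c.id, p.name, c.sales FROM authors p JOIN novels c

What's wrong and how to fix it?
Bug: JOIN with no ON clause produces a cartesian product; every novels row pairs with every authors row

Fix: Specify the join condition linking the foreign key to the parent id

Corrected query:
SELECT c.id, p.name, c.sales FROM authors p JOIN novels c ON c.author_id = p.id

Result:
id | name    | sales
---+---------+------
1  | Borges  | 67036
2  | Atwood  | 31764
3  | Tolkien | 39185
4  | Tolkien | 40333
5  | Tolkien | 7272 
6  | Borges  | 44123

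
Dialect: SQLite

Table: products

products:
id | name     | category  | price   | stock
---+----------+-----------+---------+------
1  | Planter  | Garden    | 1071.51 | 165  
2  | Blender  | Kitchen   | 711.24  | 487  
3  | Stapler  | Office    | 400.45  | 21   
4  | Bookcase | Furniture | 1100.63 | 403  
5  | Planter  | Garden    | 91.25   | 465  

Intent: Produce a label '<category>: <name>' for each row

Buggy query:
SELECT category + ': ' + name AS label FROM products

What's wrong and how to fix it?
Bug: '+' is numeric addition; on text columns SQLite converts them to 0 instead of concatenating

Fix: Replace + with || to concatenate text

Corrected query:
SELECT category || ': ' || name AS label FROM products

Result:
label              
-------------------
Garden: Planter    
Kitchen: Blender   
Office: Stapler    
Furniture: Bookcase
Garden: Planter    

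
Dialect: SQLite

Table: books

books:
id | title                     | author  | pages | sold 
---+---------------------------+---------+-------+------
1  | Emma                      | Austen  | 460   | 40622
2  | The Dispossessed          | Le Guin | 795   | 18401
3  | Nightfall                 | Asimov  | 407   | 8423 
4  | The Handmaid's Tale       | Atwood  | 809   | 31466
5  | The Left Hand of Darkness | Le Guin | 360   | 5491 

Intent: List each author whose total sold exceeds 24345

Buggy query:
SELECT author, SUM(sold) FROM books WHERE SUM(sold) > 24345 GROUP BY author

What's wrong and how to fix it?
Bug: Aggregate functions cannot appear in a WHERE clause

Fix: Use HAVING (which filters groups after aggregation) instead of WHERE

Corrected query:
SELECT author, SUM(sold) FROM books GROUP BY author HAVING SUM(sold) > 24345

Result:
author | SUM(sold)
-------+----------
Atwood | 31466    
Austen | 40622    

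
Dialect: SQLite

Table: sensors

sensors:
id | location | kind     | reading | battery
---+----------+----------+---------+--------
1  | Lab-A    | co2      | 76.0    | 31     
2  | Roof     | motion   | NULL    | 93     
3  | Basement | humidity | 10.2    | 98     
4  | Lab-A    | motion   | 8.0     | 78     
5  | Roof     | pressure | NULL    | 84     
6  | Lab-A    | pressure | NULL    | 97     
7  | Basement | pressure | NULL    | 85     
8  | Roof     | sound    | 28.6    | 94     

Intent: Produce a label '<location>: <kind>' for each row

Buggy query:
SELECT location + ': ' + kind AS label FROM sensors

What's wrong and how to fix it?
Bug: '+' is numeric addition; on text columns SQLite converts them to 0 instead of concatenating

Fix: Use the || operator for string concatenation

Corrected query:
SELECT location || ': ' || kind AS label FROM sensors

Result:
label             
------------------
Lab-A: co2        
Roof: motion      
Basement: humidity
Lab-A: motion     
Roof: pressure    
Lab-A: pressure   
Basement: pressure
Roof: sound       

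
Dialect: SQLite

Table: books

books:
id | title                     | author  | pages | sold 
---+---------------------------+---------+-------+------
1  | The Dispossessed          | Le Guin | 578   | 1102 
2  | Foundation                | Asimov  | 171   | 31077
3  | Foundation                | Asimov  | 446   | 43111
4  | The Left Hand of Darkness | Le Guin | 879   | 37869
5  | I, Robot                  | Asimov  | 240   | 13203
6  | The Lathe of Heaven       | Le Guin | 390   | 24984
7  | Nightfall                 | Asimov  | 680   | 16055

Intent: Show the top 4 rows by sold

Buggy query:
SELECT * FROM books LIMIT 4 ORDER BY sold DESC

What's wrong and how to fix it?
Bug: ORDER BY cannot follow LIMIT; LIMIT is the final clause

Fix: Sort with ORDER BY, then apply LIMIT

Corrected query:
SELECT * FROM books ORDER BY sold DESC LIMIT 4

Result:
id | title                     | author  | pages | sold 
---+---------------------------+---------+-------+------
3  | Foundation                | Asimov  | 446   | 43111
4  | The Left Hand of Darkness | Le Guin | 879   | 37869
2  | Foundation                | Asimov  | 171   | 31077
6  | The Lathe of Heaven       | Le Guin | 390   | 24984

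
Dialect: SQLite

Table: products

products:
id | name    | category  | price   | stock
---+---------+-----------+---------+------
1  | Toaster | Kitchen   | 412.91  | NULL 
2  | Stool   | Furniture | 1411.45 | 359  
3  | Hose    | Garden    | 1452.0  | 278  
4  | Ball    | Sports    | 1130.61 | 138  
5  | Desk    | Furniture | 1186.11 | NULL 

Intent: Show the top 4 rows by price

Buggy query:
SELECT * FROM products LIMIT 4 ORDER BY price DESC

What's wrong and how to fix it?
Bug: LIMIT must come after ORDER BY

Fix: Swap the clauses: ORDER BY first, then LIMIT

Corrected query:
SELECT * FROM products ORDER BY price DESC LIMIT 4

Result:
id | name  | category  | price   | stock
---+-------+-----------+---------+------
3  | Hose  | Garden    | 1452    | 278  
2  | Stool | Furniture | 1411.45 | 359  
5  | Desk  | Furniture | 1186.11 | NULL 
4  | Ball  | Sports    | 1130.61 | 138  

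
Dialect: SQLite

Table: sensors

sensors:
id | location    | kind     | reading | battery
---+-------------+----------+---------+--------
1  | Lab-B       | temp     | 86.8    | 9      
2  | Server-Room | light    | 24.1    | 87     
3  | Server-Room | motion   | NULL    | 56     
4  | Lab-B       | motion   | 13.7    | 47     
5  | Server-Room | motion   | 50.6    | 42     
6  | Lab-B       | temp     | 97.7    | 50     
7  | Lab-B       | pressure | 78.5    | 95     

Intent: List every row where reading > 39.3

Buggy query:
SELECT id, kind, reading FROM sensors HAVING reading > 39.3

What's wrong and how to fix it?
Bug: This is a non-aggregate query (no GROUP BY, no aggregates), so in SQLite the HAVING clause is invalid here; a row-level condition belongs in WHERE

Fix: Replace HAVING with WHERE since the condition applies to individual rows

Corrected query:
SELECT id, kind, reading FROM sensors WHERE reading > 39.3

Result:
id | kind     | reading
---+----------+--------
1  | temp     | 86.8   
5  | motion   | 50.6   
6  | temp     | 97.7   
7  | pressure | 78.5   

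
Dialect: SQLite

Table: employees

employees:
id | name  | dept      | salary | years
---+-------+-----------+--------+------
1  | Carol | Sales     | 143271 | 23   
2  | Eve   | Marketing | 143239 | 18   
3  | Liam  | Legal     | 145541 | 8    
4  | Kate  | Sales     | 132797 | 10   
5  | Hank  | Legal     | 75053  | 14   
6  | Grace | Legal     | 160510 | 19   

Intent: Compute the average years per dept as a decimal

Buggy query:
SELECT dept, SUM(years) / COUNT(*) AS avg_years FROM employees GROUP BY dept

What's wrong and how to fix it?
Bug: Both operands are integers, so '/' performs integer division and truncates

Fix: Multiply by 1.0 (or CAST to REAL) to force floating-point division

Corrected query:
SELECT dept, SUM(years) * 1.0 / COUNT(*) AS avg_years FROM employees GROUP BY dept

Result:
dept      | avg_years
----------+----------
Legal     | 13.666667
Marketing | 18       
Sales     | 16.5     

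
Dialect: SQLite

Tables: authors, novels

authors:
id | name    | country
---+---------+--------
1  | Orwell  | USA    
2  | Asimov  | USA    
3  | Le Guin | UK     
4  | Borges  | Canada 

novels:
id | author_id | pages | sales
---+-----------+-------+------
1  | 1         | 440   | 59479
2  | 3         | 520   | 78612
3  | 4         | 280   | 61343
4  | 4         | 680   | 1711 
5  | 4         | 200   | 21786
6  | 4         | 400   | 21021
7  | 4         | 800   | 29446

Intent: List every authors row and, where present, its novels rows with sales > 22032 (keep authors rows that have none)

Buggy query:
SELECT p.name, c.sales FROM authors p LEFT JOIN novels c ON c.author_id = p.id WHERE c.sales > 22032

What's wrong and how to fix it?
Bug: Filtering c.sales in WHERE discards the NULL rows produced by LEFT JOIN, turning it into an inner join

Fix: Move the right-table condition into the ON clause so unmatched parents are kept

Corrected query:
SELECT p.name, c.sales FROM authors p LEFT JOIN novels c ON c.author_id = p.id AND c.sales > 22032

Result:
name    | sales
--------+------
Orwell  | 59479
Asimov  | NULL 
Le Guin | 78612
Borges  | 29446
Borges  | 61343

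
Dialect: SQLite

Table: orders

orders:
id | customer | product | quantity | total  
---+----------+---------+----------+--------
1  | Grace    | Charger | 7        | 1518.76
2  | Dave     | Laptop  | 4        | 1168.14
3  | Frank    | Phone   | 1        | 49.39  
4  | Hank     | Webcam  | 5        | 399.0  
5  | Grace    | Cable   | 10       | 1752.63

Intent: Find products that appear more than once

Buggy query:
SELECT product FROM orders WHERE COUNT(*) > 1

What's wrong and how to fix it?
Bug: COUNT(*) is an aggregate and cannot be used in WHERE

Fix: GROUP BY product, then filter groups with HAVING COUNT(*) > 1

Corrected query:
SELECT product FROM orders GROUP BY product HAVING COUNT(*) > 1

Result:
(no rows)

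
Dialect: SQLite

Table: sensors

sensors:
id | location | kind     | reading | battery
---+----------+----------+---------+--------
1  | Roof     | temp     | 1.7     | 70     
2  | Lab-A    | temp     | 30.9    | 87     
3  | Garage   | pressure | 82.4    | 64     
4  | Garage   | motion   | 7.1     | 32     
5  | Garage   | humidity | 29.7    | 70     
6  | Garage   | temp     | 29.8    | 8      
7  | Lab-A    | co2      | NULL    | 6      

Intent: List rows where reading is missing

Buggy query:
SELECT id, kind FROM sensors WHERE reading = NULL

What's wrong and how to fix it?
Bug: Comparing to NULL with '=' never matches; NULL = NULL is unknown, not true

Fix: Use IS NULL to test for NULL

Corrected query:
SELECT id, kind FROM sensors WHERE reading IS NULL

Result:
id | kind
---+-----
7  | co2 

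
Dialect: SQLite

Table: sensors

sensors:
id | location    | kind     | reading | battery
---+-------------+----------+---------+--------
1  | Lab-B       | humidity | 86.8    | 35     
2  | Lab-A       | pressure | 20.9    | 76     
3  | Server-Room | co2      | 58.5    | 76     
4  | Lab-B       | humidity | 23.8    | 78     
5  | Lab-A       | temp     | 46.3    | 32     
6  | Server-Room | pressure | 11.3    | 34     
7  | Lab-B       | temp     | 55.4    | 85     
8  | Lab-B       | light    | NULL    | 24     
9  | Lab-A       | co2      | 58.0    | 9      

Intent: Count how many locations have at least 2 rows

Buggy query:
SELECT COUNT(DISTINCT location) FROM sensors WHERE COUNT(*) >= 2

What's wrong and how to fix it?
Bug: WHERE filters individual rows, not groups, so a group-level COUNT is invalid there

Fix: Use a subquery that GROUPs and filters with HAVING, then count its rows

Corrected query:
SELECT COUNT(*) FROM (SELECT location FROM sensors GROUP BY location HAVING COUNT(*) >= 2)

Result:
COUNT(*)
--------
3       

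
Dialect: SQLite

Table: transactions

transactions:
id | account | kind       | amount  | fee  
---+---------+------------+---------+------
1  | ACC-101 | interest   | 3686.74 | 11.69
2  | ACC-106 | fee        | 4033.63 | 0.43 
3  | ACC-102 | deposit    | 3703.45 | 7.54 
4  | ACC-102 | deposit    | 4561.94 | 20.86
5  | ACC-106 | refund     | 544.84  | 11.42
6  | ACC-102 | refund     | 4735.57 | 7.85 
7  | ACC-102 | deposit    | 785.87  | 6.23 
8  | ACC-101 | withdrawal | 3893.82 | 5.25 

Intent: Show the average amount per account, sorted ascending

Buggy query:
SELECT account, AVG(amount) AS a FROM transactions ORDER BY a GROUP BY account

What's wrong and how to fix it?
Bug: ORDER BY appears before GROUP BY; SQL clause order requires GROUP BY first

Fix: Move ORDER BY to the end, after GROUP BY

Corrected query:
SELECT account, AVG(amount) AS a FROM transactions GROUP BY account ORDER BY a

Result:
account | a        
--------+----------
ACC-106 | 2289.235 
ACC-102 | 3446.7075
ACC-101 | 3790.28  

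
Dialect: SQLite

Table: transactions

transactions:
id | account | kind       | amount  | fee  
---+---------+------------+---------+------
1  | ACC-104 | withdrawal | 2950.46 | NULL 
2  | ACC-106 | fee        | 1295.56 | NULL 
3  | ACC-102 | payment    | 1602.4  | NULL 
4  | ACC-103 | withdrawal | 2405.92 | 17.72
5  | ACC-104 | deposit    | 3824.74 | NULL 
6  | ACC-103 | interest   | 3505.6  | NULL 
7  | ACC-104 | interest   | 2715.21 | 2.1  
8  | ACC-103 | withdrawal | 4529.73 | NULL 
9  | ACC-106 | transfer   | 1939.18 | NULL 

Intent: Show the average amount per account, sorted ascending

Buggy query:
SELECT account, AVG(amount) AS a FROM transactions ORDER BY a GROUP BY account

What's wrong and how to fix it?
Bug: ORDER BY appears before GROUP BY; SQL clause order requires GROUP BY first

Fix: Reorder: SELECT … FROM … GROUP BY … ORDER BY …

Corrected query:
SELECT account, AVG(amount) AS a FROM transactions GROUP BY account ORDER BY a

Result:
account | a          
--------+------------
ACC-102 | 1602.4     
ACC-106 | 1617.37    
ACC-104 | 3163.47    
ACC-103 | 3480.416667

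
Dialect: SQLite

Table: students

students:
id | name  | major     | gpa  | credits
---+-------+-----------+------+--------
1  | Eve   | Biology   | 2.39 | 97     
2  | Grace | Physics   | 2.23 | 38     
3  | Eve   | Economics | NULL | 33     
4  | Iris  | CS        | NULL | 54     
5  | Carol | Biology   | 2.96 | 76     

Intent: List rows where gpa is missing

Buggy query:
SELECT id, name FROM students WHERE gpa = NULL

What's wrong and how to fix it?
Bug: '= NULL' is always unknown in SQL three-valued logic, so no rows match

Fix: Use IS NULL to test for NULL

Corrected query:
SELECT id, name FROM students WHERE gpa IS NULL

Result:
id | name
---+-----
3  | Eve 
4  | Iris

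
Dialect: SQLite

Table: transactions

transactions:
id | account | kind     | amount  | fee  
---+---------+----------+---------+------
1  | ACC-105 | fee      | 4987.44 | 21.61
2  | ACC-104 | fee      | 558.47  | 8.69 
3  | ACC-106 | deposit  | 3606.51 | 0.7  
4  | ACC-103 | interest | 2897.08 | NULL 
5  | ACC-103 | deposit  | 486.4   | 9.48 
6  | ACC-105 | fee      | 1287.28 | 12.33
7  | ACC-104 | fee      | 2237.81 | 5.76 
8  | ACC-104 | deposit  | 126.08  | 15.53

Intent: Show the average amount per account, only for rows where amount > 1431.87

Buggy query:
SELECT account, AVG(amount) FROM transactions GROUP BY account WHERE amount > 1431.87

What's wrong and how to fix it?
Bug: Row-level WHERE must come before GROUP BY in the clause order

Fix: Move the WHERE clause before GROUP BY

Corrected query:
SELECT account, AVG(amount) FROM transactions WHERE amount > 1431.87 GROUP BY account

Result:
account | AVG(amount)
--------+------------
ACC-103 | 2897.08    
ACC-104 | 2237.81    
ACC-105 | 4987.44    
ACC-106 | 3606.51    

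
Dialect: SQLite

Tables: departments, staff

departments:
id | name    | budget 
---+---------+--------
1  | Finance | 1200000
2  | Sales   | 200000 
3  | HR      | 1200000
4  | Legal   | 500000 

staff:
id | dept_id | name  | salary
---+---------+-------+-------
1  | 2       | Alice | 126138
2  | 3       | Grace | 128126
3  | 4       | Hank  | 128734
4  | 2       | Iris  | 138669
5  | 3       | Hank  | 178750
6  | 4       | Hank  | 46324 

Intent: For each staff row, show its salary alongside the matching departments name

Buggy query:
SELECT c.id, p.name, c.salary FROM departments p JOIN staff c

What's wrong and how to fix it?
Bug: Missing join condition: each staff row is matched to all departments rows instead of just its own

Fix: Add ON c.dept_id = p.id to the JOIN

Corrected query:
SELECT c.id, p.name, c.salary FROM departments p JOIN staff c ON c.dept_id = p.id

Result:
id | name  | salary
---+-------+-------
1  | Sales | 126138
2  | HR    | 128126
3  | Legal | 128734
4  | Sales | 138669
5  | HR    | 178750
6  | Legal | 46324 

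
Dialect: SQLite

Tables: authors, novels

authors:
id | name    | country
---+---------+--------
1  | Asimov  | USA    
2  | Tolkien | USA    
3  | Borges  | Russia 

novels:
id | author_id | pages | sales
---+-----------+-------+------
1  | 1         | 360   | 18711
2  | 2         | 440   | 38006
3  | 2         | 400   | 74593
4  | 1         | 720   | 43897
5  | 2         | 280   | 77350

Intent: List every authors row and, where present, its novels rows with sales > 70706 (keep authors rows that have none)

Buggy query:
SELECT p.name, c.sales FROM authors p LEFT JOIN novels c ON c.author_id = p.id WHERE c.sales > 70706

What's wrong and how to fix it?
Bug: Filtering c.sales in WHERE discards the NULL rows produced by LEFT JOIN, turning it into an inner join

Fix: Put 'c.sales > 70706' in the JOIN's ON clause instead of WHERE

Corrected query:
SELECT p.name, c.sales FROM authors p LEFT JOIN novels c ON c.author_id = p.id AND c.sales > 70706

Result:
name    | sales
--------+------
Asimov  | NULL 
Tolkien | 74593
Tolkien | 77350
Borges  | NULL 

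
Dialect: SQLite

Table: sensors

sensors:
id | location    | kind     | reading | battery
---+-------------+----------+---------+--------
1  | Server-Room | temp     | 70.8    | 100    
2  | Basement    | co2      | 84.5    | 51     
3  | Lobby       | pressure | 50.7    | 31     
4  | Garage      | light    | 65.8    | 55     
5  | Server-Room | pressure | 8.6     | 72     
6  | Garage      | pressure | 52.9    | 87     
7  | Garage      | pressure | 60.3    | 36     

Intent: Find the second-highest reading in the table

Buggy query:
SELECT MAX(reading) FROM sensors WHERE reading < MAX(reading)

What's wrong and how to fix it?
Bug: MAX(reading) on the right of the comparison is an aggregate-in-WHERE error

Fix: Put the inner MAX in a scalar subquery

Corrected query:
SELECT MAX(reading) FROM sensors WHERE reading < (SELECT MAX(reading) FROM sensors)

Result:
MAX(reading)
------------
70.8        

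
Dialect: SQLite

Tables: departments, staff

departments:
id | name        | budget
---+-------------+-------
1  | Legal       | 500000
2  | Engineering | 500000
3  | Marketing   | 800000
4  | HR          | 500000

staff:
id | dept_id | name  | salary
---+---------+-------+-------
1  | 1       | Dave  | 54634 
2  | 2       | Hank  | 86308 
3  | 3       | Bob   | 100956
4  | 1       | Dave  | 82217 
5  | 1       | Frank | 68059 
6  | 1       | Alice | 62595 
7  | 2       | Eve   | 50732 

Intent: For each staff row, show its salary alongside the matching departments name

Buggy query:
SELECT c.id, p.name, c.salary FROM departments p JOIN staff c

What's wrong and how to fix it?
Bug: JOIN with no ON clause produces a cartesian product; every staff row pairs with every departments row

Fix: Add ON c.dept_id = p.id to the JOIN

Corrected query:
SELECT c.id, p.name, c.salary FROM departments p JOIN staff c ON c.dept_id = p.id

Result:
id | name        | salary
---+-------------+-------
1  | Legal       | 54634 
2  | Engineering | 86308 
3  | Marketing   | 100956
4  | Legal       | 82217 
5  | Legal       | 68059 
6  | Legal       | 62595 
7  | Engineering | 50732 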